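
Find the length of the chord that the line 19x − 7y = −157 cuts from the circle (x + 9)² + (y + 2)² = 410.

The distance from (−9, −2) to the line is 0/√410, and r² = 410.
Half the chord is √(r² − d²) = √(410), so the full chord is 2√410.

2√410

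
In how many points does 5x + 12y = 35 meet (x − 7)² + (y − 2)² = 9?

Centre (7, 2), r² = 9. Distance² from centre to line = (24)²/169 = 576/169.
Since d² < r², the line cuts the circle twice.

2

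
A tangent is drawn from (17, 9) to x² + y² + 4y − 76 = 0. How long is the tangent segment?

√330

The centre is (0, −2) and r = 4√5. The square of the distance from P to the centre is 289 + 121 = 410.
Power of the point: PT² = |PO|² − r² = 330, so PT = √330.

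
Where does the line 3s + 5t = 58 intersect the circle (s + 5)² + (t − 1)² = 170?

Substitute t = (58 − 3s)/5:
34s² − 68s − 816 = 0  ⟹  s² − 2s − 24 = 0
s = 6 or s = −4, giving (6, 8) and (−4, 14).

(−4, 14) and (6, 8)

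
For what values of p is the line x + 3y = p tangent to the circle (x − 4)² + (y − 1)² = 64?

p = 7 ± 8√10

The line touches the circle iff its distance from (4, 1) is 8:
|1·4 + 3·1 − p| / √10 = 8
|p − (7)| = 8√10.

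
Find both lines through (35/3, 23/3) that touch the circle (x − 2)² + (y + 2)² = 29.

A line y − (23/3) = m(x − (35/3)) is tangent when its distance from (2, −2) is √29:
[m·(−29/3) − (−29/3)]² = 29(m² + 1)
10m² − 29m + 10 = 0, so m = 5/2 or m = 2/5.
With m = 5/2: 5x − 2y = 43. With m = 2/5: 2x − 5y = −15.

5x − 2y = 43 and 2x − 5y = −15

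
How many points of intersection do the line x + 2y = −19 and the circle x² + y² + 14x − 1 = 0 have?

d² = (1·(−7) + 2·0 − (−19))²/5 = 144/5; r² = 50.
Since d² < r², the line cuts the circle twice.

2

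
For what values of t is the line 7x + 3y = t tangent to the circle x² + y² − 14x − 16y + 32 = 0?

For a tangent, require d(centre, line) = r = 9.
|7·7 + 3·8 − t| / √58 = 9
|t − (73)| = 9√58.

t = 73 ± 9√58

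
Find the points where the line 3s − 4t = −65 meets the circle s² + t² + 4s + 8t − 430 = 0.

(−23, −1) and (1, 17)

From the line, t = (65 + 3s)/4. Substituting:
25s² + 550s − 575 = 0  ⟹  s² + 22s − 23 = 0
s = 1 or s = −23, giving (1, 17) and (−23, −1).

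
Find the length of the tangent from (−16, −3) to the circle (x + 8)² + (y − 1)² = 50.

The centre is (−8, 1) and r = 5√2. The square of the distance from P to the centre is 64 + 16 = 80.
By the tangent–radius right angle, tangent length = √(|PO|² − r²) = √30.

√30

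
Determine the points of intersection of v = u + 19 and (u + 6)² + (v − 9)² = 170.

(−17, 2) and (1, 20)

Substitute v = u + 19:
2u² + 32u − 34 = 0  ⟹  u² + 16u − 17 = 0
u = 1 or u = −17, giving (1, 20) and (−17, 2).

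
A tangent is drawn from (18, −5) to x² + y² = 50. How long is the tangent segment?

With centre O = (0, 0), |OP|² = 349 and r² = 50.
The tangent meets the radius at right angles, so tangent² = |PO|² − r² = 349 − 50 = 299.

√299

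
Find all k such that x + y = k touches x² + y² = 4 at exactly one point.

k = ±2√2

Tangency holds when the distance from the centre (0, 0) to the line equals the radius 2:
|1·0 + 1·0 − k| / √2 = 2
|k| = 2√2.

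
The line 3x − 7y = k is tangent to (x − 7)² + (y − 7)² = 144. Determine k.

k = −28 ± 12√58

The line touches the circle iff its distance from (7, 7) is 12:
|3·7 − 7·7 − k| / √58 = 12
|k − (−28)| = 12√58.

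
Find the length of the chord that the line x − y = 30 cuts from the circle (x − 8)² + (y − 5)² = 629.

23√2

Substitute y = x − 30:
2x² − 86x + 660 = 0  ⟹  x² − 43x + 330 = 0
x = 33 or x = 10, giving (33, 3) and (10, −20).
Chord length = distance between (33, 3) and (10, −20) = √1058 = 23√2.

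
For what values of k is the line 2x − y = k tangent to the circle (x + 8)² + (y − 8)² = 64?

For a tangent, require d(centre, line) = r = 8.
|2·(−8) − 1·8 − k| / √5 = 8
|k − (−24)| = 8√5.

k = −24 ± 8√5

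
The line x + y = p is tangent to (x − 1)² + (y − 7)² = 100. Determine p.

Tangency holds when the distance from the centre (1, 7) to the line equals the radius 10:
|1·1 + 1·7 − p| / √2 = 10
|p − (8)| = 10√2.

p = 8 ± 10√2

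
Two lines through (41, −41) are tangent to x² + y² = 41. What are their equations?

Let a tangent through (41, −41) have slope m. Its distance from (0, 0) must equal √41:
(−41m − (41))² = 41(m² + 1)
20m² + 41m + 20 = 0, so m = −4/5 or m = −5/4.
With m = −4/5: 4x + 5y = −41. With m = −5/4: 5x + 4y = 41.

4x + 5y = −41 and 5x + 4y = 41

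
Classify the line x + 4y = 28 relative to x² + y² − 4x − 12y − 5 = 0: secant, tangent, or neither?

secant

Centre (2, 6), r² = 45. Distance² from centre to line = (−2)²/17 = 4/17.
Since d² < r², the line cuts the circle twice.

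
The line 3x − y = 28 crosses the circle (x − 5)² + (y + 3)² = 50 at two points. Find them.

Substitute y = 3x − 28:
10x² − 160x + 600 = 0  ⟹  x² − 16x + 60 = 0
x = 10 or x = 6, giving (10, 2) and (6, −10).

(6, −10) and (10, 2)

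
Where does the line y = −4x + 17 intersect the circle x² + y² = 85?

(2, 9) and (6, −7)

From the line, y = −4x + 17. Substituting:
17x² − 136x + 204 = 0  ⟹  x² − 8x + 12 = 0
x = 6 or x = 2, giving (6, −7) and (2, 9).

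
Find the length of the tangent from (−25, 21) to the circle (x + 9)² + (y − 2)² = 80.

√537

The centre is (−9, 2) and r = 4√5. The square of the distance from P to the centre is 256 + 361 = 617.
The tangent meets the radius at right angles, so tangent² = |PO|² − r² = 617 − 80 = 537.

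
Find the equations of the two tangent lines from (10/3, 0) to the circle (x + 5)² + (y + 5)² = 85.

6x + 7y = 20 and 9x + 2y = 30

Let a tangent through (10/3, 0) have slope m. Its distance from (−5, −5) must equal √85:
[m·(−25/3) − (−5)]² = 85(m² + 1)
14m² + 75m + 54 = 0, so m = −6/7 or m = −9/2.
With m = −6/7: 6x + 7y = 20. With m = −9/2: 9x + 2y = 30.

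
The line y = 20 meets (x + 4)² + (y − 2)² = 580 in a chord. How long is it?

From the line, y = 20. Substituting:
x² + 8x − 240 = 0
x = 12 or x = −20, giving (12, 20) and (−20, 20).
|(12, 20) − (−20, 20)| = √((32)² + (0)²) = 32.

32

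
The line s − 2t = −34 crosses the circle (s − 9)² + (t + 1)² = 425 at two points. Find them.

(−4, 15) and (4, 19)

Express t = (34 + s)/2 and substitute into the circle:
5s² − 80 = 0  ⟹  s² − 16 = 0
s = 4 or s = −4, giving (4, 19) and (−4, 15).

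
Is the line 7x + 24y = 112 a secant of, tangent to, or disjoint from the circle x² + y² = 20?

disjoint

Centre (0, 0), r² = 20. Distance² from centre to line = (−112)²/625 = 12544/625.
Since d² > r², the line lies outside the circle.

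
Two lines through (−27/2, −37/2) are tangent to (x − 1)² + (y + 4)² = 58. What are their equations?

A line y − (−37/2) = m(x − (−27/2)) is tangent when its distance from (1, −4) is √58:
[m·(29/2) − (29/2)]² = 58(m² + 1)
21m² − 58m + 21 = 0, so m = 7/3 or m = 3/7.
With m = 7/3: 7x − 3y = −39. With m = 3/7: 3x − 7y = 89.

7x − 3y = −39 and 3x − 7y = 89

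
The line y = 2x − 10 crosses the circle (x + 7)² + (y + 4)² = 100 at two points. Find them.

(−1, −12) and (3, −4)

Express y = 2x − 10 and substitute into the circle:
5x² − 10x − 15 = 0  ⟹  x² − 2x − 3 = 0
x = 3 or x = −1, giving (3, −4) and (−1, −12).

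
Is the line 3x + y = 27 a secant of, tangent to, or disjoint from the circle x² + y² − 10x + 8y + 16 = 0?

Centre (5, −4), r² = 25. Distance² from centre to line = (−16)²/10 = 128/5.
Since d² > r², the line lies outside the circle.

disjoint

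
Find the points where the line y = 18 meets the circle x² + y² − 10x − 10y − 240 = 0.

Substitute y = 18:
x² − 10x − 96 = 0
x = 16 or x = −6, giving (16, 18) and (−6, 18).

(−6, 18) and (16, 18)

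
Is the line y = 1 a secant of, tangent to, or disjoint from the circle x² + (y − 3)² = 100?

Centre (0, 3), r² = 100. Distance² from centre to line = (2)² = 4.
Since d² < r², the line cuts the circle twice.

secant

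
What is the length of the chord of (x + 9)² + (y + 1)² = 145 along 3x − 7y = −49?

The distance from (−9, −1) to the line is 29/√58, and r² = 145.
Half the chord is √(r² − d²) = √(261/2), so the full chord is 3√58.

3√58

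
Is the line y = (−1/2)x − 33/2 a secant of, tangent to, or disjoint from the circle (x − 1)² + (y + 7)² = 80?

d² = (1·1 + 2·(−7) − (−33))²/5 = 80; r² = 80.
Since d² = r², the line is tangent.

tangent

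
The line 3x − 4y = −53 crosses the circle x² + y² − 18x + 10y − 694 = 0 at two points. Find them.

(−19, −1) and (13, 23)

From the line, y = (53 + 3x)/4. Substituting:
25x² + 150x − 6175 = 0  ⟹  x² + 6x − 247 = 0
x = 13 or x = −19, giving (13, 23) and (−19, −1).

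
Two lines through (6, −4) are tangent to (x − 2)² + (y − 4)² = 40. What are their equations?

3x − y = 22 and x + 3y = −6

Write the tangent as mx − y + (−4 − m·(6)) = 0 and set its distance from the centre to 2√10:
[m·(−4) − (8)]² = 40(m² + 1)
3m² − 8m − 3 = 0, so m = 3 or m = −1/3.
Through (6, −4) these give 3x − y = 22 and x + 3y = −6.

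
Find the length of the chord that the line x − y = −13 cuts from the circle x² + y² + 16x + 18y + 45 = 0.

2√2

Centre (−8, −9), r² = 100. Perpendicular distance d from centre to line = |14| / √2 = 14/√2.
Chord = 2√(r² − d²) = 2·√(2) = 2√2.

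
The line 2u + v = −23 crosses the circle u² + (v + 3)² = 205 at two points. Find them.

Express v = −2u − 23 and substitute into the circle:
5u² + 80u + 195 = 0  ⟹  u² + 16u + 39 = 0
u = −3 or u = −13, giving (−3, −17) and (−13, 3).

(−13, 3) and (−3, −17)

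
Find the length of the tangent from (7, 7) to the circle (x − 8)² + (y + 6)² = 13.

√157

With centre O = (8, −6), |OP|² = 170 and r² = 13.
By the tangent–radius right angle, tangent length = √(|PO|² − r²) = √157.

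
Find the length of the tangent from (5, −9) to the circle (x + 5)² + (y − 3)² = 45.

The centre is (−5, 3) and r = 3√5. The square of the distance from P to the centre is 100 + 144 = 244.
The tangent meets the radius at right angles, so tangent² = |PO|² − r² = 244 − 45 = 199.

√199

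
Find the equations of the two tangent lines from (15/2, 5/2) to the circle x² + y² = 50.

7x − y = 50 and x + y = 10

A line y − (5/2) = m(x − (15/2)) is tangent when its distance from (0, 0) is 5√2:
(−15/2m − (−5/2))² = 50(m² + 1)
m² − 6m − 7 = 0, so m = 7 or m = −1.
Through (15/2, 5/2) these give 7x − y = 50 and x + y = 10.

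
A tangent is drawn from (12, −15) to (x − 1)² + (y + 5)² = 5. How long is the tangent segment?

6√6

With centre O = (1, −5), |OP|² = 221 and r² = 5.
The tangent meets the radius at right angles, so tangent² = |PO|² − r² = 221 − 5 = 216.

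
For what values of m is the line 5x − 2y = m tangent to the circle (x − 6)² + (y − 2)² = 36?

The line touches the circle iff its distance from (6, 2) is 6:
|5·6 − 2·2 − m| / √29 = 6
|m − (26)| = 6√29.

m = 26 ± 6√29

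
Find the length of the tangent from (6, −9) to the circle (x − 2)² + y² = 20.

Centre (2, 0), r² = 20. |PO|² = (4)² + (−9)² = 97.
By the tangent–radius right angle, tangent length = √(|PO|² − r²) = √77.

√77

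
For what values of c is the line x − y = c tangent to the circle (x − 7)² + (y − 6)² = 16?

c = 1 ± 4√2

Tangency holds when the distance from the centre (7, 6) to the line equals the radius 4:
|1·7 − 1·6 − c| / √2 = 4
|c − (1)| = 4√2.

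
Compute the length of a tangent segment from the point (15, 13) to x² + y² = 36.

The centre is (0, 0) and r = 6. The square of the distance from P to the centre is 225 + 169 = 394.
By the tangent–radius right angle, tangent length = √(|PO|² − r²) = √358.

√358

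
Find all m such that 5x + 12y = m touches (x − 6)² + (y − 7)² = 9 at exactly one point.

m = 75 or m = 153

For a tangent, require d(centre, line) = r = 3.
|5·6 + 12·7 − m| / √169 = 3
|m − (114)| = 3·13, so m = 153 or m = 75.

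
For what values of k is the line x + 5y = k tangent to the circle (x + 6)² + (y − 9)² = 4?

k = 39 ± 2√26

The line touches the circle iff its distance from (−6, 9) is 2:
|1·(−6) + 5·9 − k| / √26 = 2
|k − (39)| = 2√26.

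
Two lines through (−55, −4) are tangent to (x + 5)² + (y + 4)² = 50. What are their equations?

Write the tangent as mx − y + (−4 − m·(−55)) = 0 and set its distance from the centre to 5√2:
(50m − (0))² = 50(m² + 1)
49m² − 1 = 0, so m = 1/7 or m = −1/7.
With m = 1/7: x − 7y = −27. With m = −1/7: x + 7y = −83.

x − 7y = −27 and x + 7y = −83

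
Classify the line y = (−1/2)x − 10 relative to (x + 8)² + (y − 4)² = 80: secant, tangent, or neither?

Substituting the line into the circle gives 5x² + 120x + 720 = 0.
Discriminant = (120)² − 4·5·(720) = 0.
A repeated root: the line is tangent.

tangent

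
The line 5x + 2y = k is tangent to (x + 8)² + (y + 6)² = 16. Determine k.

Tangency holds when the distance from the centre (−8, −6) to the line equals the radius 4:
|5·(−8) + 2·(−6) − k| / √29 = 4
|k − (−52)| = 4√29.

k = −52 ± 4√29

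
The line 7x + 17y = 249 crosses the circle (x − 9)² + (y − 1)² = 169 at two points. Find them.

Express y = (249 − 7x)/17 and substitute into the circle:
338x² − 8450x + 28392 = 0  ⟹  x² − 25x + 84 = 0
x = 21 or x = 4, giving (21, 6) and (4, 13).

(4, 13) and (21, 6)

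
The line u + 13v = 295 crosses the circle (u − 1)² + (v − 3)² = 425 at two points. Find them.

(−4, 23) and (9, 22)

Substitute v = (295 − u)/13:
170u² − 850u − 6120 = 0  ⟹  u² − 5u − 36 = 0
u = 9 or u = −4, giving (9, 22) and (−4, 23).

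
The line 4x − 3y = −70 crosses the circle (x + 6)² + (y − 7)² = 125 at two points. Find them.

From the line, y = (70 + 4x)/3. Substituting:
25x² + 500x + 1600 = 0  ⟹  x² + 20x + 64 = 0
x = −4 or x = −16, giving (−4, 18) and (−16, 2).

(−16, 2) and (−4, 18)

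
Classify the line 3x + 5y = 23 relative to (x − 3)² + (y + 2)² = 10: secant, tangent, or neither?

d² = (3·3 + 5·(−2) − (23))²/34 = 288/17; r² = 10.
Since d² > r², the line lies outside the circle.

neither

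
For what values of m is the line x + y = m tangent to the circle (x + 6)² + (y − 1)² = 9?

m = −5 ± 3√2

Tangency holds when the distance from the centre (−6, 1) to the line equals the radius 3:
|1·(−6) + 1·1 − m| / √2 = 3
|m − (−5)| = 3√2.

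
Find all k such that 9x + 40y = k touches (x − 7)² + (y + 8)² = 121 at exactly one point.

Tangency holds when the distance from the centre (7, −8) to the line equals the radius 11:
|9·7 + 40·(−8) − k| / √1681 = 11
|k − (−257)| = 11·41, so k = 194 or k = −708.

k = −708 or k = 194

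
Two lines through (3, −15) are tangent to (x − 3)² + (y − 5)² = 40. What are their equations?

3x + y = −6 and 3x − y = 24

A line y − (−15) = m(x − (3)) is tangent when its distance from (3, 5) is 2√10:
(0m − (20))² = 40(m² + 1)
m² − 9 = 0, so m = −3 or m = 3.
Through (3, −15) these give 3x + y = −6 and 3x − y = 24.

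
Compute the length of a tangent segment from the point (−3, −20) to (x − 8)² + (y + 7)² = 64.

√226

Centre (8, −7), r² = 64. |PO|² = (−11)² + (−13)² = 290.
Power of the point: PT² = |PO|² − r² = 226, so PT = √226.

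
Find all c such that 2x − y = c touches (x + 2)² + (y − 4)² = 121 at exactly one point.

c = −8 ± 11√5

For a tangent, require d(centre, line) = r = 11.
|2·(−2) − 1·4 − c| / √5 = 11
|c − (−8)| = 11√5.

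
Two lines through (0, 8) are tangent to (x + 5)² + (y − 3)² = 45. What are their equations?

2x + y = 8 and x + 2y = 16

Let a tangent through (0, 8) have slope m. Its distance from (−5, 3) must equal 3√5:
[m·(−5) − (−5)]² = 45(m² + 1)
2m² + 5m + 2 = 0, so m = −2 or m = −1/2.
With m = −2: 2x + y = 8. With m = −1/2: x + 2y = 16.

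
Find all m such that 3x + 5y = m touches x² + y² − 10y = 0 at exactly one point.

The line touches the circle iff its distance from (0, 5) is 5:
|3·0 + 5·5 − m| / √34 = 5
|m − (25)| = 5√34.

m = 25 ± 5√34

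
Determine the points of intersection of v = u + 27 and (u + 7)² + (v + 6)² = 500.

(−29, −2) and (−11, 16)

Substitute v = u + 27:
2u² + 80u + 638 = 0  ⟹  u² + 40u + 319 = 0
u = −11 or u = −29, giving (−11, 16) and (−29, −2).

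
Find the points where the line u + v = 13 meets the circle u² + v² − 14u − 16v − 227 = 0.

Express v = −u + 13 and substitute into the circle:
2u² − 24u − 266 = 0  ⟹  u² − 12u − 133 = 0
u = 19 or u = −7, giving (19, −6) and (−7, 20).

(−7, 20) and (19, −6)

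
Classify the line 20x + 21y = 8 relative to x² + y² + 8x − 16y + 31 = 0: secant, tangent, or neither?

secant

Substituting the line into the circle gives 841x² + 9928x + 11047 = 0.
Discriminant = (9928)² − 4·841·(11047) = 61403076 > 0.
Two real roots: the line is a secant.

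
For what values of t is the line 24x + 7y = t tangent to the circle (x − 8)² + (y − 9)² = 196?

t = −95 or t = 605

Tangency holds when the distance from the centre (8, 9) to the line equals the radius 14:
|24·8 + 7·9 − t| / √625 = 14
|t − (255)| = 14·25, so t = 605 or t = −95.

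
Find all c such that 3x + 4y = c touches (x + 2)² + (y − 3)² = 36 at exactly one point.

The line touches the circle iff its distance from (−2, 3) is 6:
|3·(−2) + 4·3 − c| / √25 = 6
|c − (6)| = 6·5, so c = 36 or c = −24.

c = −24 or c = 36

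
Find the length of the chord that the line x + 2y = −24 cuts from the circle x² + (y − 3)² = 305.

10√5

Substitute y = (−24 − x)/2:
5x² + 60x − 320 = 0  ⟹  x² + 12x − 64 = 0
x = 4 or x = −16, giving (4, −14) and (−16, −4).
Chord length = distance between (4, −14) and (−16, −4) = √500 = 10√5.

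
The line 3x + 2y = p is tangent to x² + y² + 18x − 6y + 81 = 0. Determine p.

For a tangent, require d(centre, line) = r = 3.
|3·(−9) + 2·3 − p| / √13 = 3
|p − (−21)| = 3√13.

p = −21 ± 3√13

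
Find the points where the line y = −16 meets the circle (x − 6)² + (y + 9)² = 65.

(2, −16) and (10, −16)

From the line, y = −16. Substituting:
x² − 12x + 20 = 0
x = 10 or x = 2, giving (10, −16) and (2, −16).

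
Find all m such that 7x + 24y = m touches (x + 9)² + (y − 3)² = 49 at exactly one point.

m = −166 or m = 184

Tangency holds when the distance from the centre (−9, 3) to the line equals the radius 7:
|7·(−9) + 24·3 − m| / √625 = 7
|m − (9)| = 7·25, so m = 184 or m = −166.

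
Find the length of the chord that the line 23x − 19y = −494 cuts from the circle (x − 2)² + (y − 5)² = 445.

From the line, y = (494 + 23x)/19. Substituting:
890x² + 16910x = 0  ⟹  x² + 19x = 0
x = 0 or x = −19, giving (0, 26) and (−19, 3).
Chord length = distance between (0, 26) and (−19, 3) = √890 = √890.

√890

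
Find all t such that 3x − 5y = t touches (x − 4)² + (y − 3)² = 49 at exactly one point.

t = −3 ± 7√34

For a tangent, require d(centre, line) = r = 7.
|3·4 − 5·3 − t| / √34 = 7
|t − (−3)| = 7√34.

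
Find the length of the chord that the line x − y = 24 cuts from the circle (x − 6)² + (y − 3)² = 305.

13√2

Substitute y = x − 24:
2x² − 66x + 460 = 0  ⟹  x² − 33x + 230 = 0
x = 23 or x = 10, giving (23, −1) and (10, −14).
Chord length = distance between (23, −1) and (10, −14) = √338 = 13√2.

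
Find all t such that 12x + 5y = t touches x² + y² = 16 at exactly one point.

t = −52 or t = 52

For a tangent, require d(centre, line) = r = 4.
|12·0 + 5·0 − t| / √169 = 4
|t| = 4·13, so t = 52 or t = −52.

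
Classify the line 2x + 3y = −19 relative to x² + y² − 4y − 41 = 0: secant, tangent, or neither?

neither

d² = (2·0 + 3·2 − (−19))²/13 = 625/13; r² = 45.
Since d² > r², the line lies outside the circle.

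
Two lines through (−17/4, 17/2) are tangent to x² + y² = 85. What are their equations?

Write the tangent as mx − y + (17/2 − m·(−17/4)) = 0 and set its distance from the centre to √85:
(17/4m − (−17/2))² = 85(m² + 1)
63m² − 68m + 12 = 0, so m = 2/9 or m = 6/7.
Through (−17/4, 17/2) these give 2x − 9y = −85 and 6x − 7y = −85.

2x − 9y = −85 and 6x − 7y = −85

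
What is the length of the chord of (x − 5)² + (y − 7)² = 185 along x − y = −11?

17√2

Centre (5, 7), r² = 185. Perpendicular distance d from centre to line = |9| / √2 = 9/√2.
Chord = 2√(r² − d²) = 2·√(289/2) = 17√2.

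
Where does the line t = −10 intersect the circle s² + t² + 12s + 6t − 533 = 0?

(−29, −10) and (17, −10)

Substitute t = −10:
s² + 12s − 493 = 0
s = 17 or s = −29, giving (17, −10) and (−29, −10).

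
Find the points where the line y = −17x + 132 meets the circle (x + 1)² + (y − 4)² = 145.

Substitute y = −17x + 132:
290x² − 4350x + 16240 = 0  ⟹  x² − 15x + 56 = 0
x = 8 or x = 7, giving (8, −4) and (7, 13).

(7, 13) and (8, −4)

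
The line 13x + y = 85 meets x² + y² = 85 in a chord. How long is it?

From the line, y = −13x + 85. Substituting:
170x² − 2210x + 7140 = 0  ⟹  x² − 13x + 42 = 0
x = 7 or x = 6, giving (7, −6) and (6, 7).
Chord length = distance between (7, −6) and (6, 7) = √170 = √170.

√170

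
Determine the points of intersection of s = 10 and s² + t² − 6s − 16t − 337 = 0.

The line gives s = 10. Substituting into the circle:
t² − 16t − 297 = 0
t = 27 or t = −11, giving (10, 27) and (10, −11).

(10, −11) and (10, 27)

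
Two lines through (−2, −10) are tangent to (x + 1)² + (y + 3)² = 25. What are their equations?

4x + 3y = −38 and 3x − 4y = 34

A line y − (−10) = m(x − (−2)) is tangent when its distance from (−1, −3) is 5:
(1m − (7))² = 25(m² + 1)
12m² + 7m − 12 = 0, so m = −4/3 or m = 3/4.
With m = −4/3: 4x + 3y = −38. With m = 3/4: 3x − 4y = 34.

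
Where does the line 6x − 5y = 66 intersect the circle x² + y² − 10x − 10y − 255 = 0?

From the line, y = (−66 + 6x)/5. Substituting:
61x² − 1342x + 1281 = 0  ⟹  x² − 22x + 21 = 0
x = 21 or x = 1, giving (21, 12) and (1, −12).

(1, −12) and (21, 12)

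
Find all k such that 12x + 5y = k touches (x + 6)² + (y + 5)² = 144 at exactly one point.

k = −253 or k = 59

Tangency holds when the distance from the centre (−6, −5) to the line equals the radius 12:
|12·(−6) + 5·(−5) − k| / √169 = 12
|k − (−97)| = 12·13, so k = 59 or k = −253.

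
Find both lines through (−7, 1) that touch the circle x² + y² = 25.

Let a tangent through (−7, 1) have slope m. Its distance from (0, 0) must equal 5:
(7m − (−1))² = 25(m² + 1)
12m² + 7m − 12 = 0, so m = 3/4 or m = −4/3.
With m = 3/4: 3x − 4y = −25. With m = −4/3: 4x + 3y = −25.

3x − 4y = −25 and 4x + 3y = −25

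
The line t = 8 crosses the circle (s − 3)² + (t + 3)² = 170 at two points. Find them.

Express t = 8 and substitute into the circle:
s² − 6s − 40 = 0
s = 10 or s = −4, giving (10, 8) and (−4, 8).

(−4, 8) and (10, 8)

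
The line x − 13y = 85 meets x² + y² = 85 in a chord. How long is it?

The distance from (0, 0) to the line is 85/√170, and r² = 85.
Chord = 2√(r² − d²) = 2·√(85/2) = √170.

√170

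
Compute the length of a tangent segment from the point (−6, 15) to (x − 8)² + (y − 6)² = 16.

The centre is (8, 6) and r = 4. The square of the distance from P to the centre is 196 + 81 = 277.
The tangent meets the radius at right angles, so tangent² = |PO|² − r² = 277 − 16 = 261.

3√29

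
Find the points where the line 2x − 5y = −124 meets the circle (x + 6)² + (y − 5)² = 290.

From the line, y = (124 + 2x)/5. Substituting:
29x² + 696x + 3451 = 0  ⟹  x² + 24x + 119 = 0
x = −7 or x = −17, giving (−7, 22) and (−17, 18).

(−17, 18) and (−7, 22)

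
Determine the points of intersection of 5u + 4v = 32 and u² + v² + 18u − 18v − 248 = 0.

From the line, v = (32 − 5u)/4. Substituting:
41u² + 328u − 5248 = 0  ⟹  u² + 8u − 128 = 0
u = 8 or u = −16, giving (8, −2) and (−16, 28).

(−16, 28) and (8, −2)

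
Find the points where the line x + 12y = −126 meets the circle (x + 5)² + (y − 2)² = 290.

Express y = (−126 − x)/12 and substitute into the circle:
145x² + 1740x − 15660 = 0  ⟹  x² + 12x − 108 = 0
x = 6 or x = −18, giving (6, −11) and (−18, −9).

(−18, −9) and (6, −11)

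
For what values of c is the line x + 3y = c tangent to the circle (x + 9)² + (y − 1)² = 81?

Tangency holds when the distance from the centre (−9, 1) to the line equals the radius 9:
|1·(−9) + 3·1 − c| / √10 = 9
|c − (−6)| = 9√10.

c = −6 ± 9√10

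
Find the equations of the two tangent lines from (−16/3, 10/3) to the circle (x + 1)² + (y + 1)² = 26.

5x − y = −30 and x − 5y = −22

Let a tangent through (−16/3, 10/3) have slope m. Its distance from (−1, −1) must equal √26:
[m·(13/3) − (−13/3)]² = 26(m² + 1)
5m² − 26m + 5 = 0, so m = 5 or m = 1/5.
With m = 5: 5x − y = −30. With m = 1/5: x − 5y = −22.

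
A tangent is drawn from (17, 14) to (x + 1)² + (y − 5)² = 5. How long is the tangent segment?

The centre is (−1, 5) and r = √5. The square of the distance from P to the centre is 324 + 81 = 405.
Power of the point: PT² = |PO|² − r² = 400, so PT = 20.

20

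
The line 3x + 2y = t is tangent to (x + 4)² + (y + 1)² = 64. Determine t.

t = −14 ± 8√13

For a tangent, require d(centre, line) = r = 8.
|3·(−4) + 2·(−1) − t| / √13 = 8
|t − (−14)| = 8√13.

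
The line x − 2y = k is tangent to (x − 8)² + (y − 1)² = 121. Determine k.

k = 6 ± 11√5

Tangency holds when the distance from the centre (8, 1) to the line equals the radius 11:
|1·8 − 2·1 − k| / √5 = 11
|k − (6)| = 11√5.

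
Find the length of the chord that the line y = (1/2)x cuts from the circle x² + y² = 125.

10√5

The distance from (0, 0) to the line is 0/√5, and r² = 125.
Chord = 2√(r² − d²) = 2·√(125) = 10√5.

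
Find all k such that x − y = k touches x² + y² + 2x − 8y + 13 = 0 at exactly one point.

For a tangent, require d(centre, line) = r = 2.
|1·(−1) − 1·4 − k| / √2 = 2
|k − (−5)| = 2√2.

k = −5 ± 2√2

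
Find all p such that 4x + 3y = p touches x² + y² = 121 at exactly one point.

The line touches the circle iff its distance from (0, 0) is 11:
|4·0 + 3·0 − p| / √25 = 11
|p| = 11·5, so p = 55 or p = −55.

p = −55 or p = 55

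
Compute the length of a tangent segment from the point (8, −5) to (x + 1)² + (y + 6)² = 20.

The centre is (−1, −6) and r = 2√5. The square of the distance from P to the centre is 81 + 1 = 82.
Power of the point: PT² = |PO|² − r² = 62, so PT = √62.

√62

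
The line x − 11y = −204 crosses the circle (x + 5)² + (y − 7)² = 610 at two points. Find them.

From the line, y = (204 + x)/11. Substituting:
122x² + 1464x − 54656 = 0  ⟹  x² + 12x − 448 = 0
x = 16 or x = −28, giving (16, 20) and (−28, 16).

(−28, 16) and (16, 20)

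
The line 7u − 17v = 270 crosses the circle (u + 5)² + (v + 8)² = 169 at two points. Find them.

Substitute v = (−270 + 7u)/17:
338u² + 1014u − 23660 = 0  ⟹  u² + 3u − 70 = 0
u = 7 or u = −10, giving (7, −13) and (−10, −20).

(−10, −20) and (7, −13)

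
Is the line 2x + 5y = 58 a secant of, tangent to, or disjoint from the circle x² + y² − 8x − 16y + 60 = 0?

secant

Substituting the line into the circle gives 29x² − 272x + 224 = 0.
Δ = 73984 − 25984 = 48000.
Two real roots: the line is a secant.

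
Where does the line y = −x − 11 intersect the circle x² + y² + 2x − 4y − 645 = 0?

(−24, 13) and (10, −21)

Substitute y = −x − 11:
2x² + 28x − 480 = 0  ⟹  x² + 14x − 240 = 0
x = 10 or x = −24, giving (10, −21) and (−24, 13).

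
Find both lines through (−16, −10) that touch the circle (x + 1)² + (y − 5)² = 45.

A line y − (−10) = m(x − (−16)) is tangent when its distance from (−1, 5) is 3√5:
(15m − (15))² = 45(m² + 1)
2m² − 5m + 2 = 0, so m = 1/2 or m = 2.
Through (−16, −10) these give x − 2y = 4 and 2x − y = −22.

x − 2y = 4 and 2x − y = −22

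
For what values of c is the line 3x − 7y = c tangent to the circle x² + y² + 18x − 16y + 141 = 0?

For a tangent, require d(centre, line) = r = 2.
|3·(−9) − 7·8 − c| / √58 = 2
|c − (−83)| = 2√58.

c = −83 ± 2√58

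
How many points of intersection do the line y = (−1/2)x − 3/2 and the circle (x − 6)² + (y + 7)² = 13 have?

Substituting the line into the circle gives 5x² − 70x + 213 = 0.
Discriminant = (−70)² − 4·5·(213) = 640 > 0.
Two real roots: the line is a secant.

2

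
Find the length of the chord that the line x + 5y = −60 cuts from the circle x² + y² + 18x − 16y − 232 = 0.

3√26

From the line, y = (−60 − x)/5. Substituting:
26x² + 650x + 2600 = 0  ⟹  x² + 25x + 100 = 0
x = −5 or x = −20, giving (−5, −11) and (−20, −8).
|(−5, −11) − (−20, −8)| = √((15)² + (−3)²) = 3√26.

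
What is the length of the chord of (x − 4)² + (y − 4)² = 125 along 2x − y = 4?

10√5

From the line, y = 2x − 4. Substituting:
5x² − 40x − 45 = 0  ⟹  x² − 8x − 9 = 0
x = 9 or x = −1, giving (9, 14) and (−1, −6).
|(9, 14) − (−1, −6)| = √((10)² + (20)²) = 10√5.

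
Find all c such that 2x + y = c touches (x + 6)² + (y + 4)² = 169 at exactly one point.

Tangency holds when the distance from the centre (−6, −4) to the line equals the radius 13:
|2·(−6) + 1·(−4) − c| / √5 = 13
|c − (−16)| = 13√5.

c = −16 ± 13√5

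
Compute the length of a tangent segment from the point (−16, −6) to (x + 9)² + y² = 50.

√35

The centre is (−9, 0) and r = 5√2. The square of the distance from P to the centre is 49 + 36 = 85.
Power of the point: PT² = |PO|² − r² = 35, so PT = √35.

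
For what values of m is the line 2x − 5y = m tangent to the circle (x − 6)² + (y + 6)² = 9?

m = 42 ± 3√29

The line touches the circle iff its distance from (6, −6) is 3:
|2·6 − 5·(−6) − m| / √29 = 3
|m − (42)| = 3√29.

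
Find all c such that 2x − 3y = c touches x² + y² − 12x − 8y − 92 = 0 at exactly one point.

c = ±12√13

The line touches the circle iff its distance from (6, 4) is 12:
|2·6 − 3·4 − c| / √13 = 12
|c| = 12√13.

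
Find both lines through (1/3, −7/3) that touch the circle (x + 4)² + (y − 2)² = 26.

A line y − (−7/3) = m(x − (1/3)) is tangent when its distance from (−4, 2) is √26:
[m·(−13/3) − (13/3)]² = 26(m² + 1)
5m² − 26m + 5 = 0, so m = 5 or m = 1/5.
With m = 5: 5x − y = 4. With m = 1/5: x − 5y = 12.

5x − y = 4 and x − 5y = 12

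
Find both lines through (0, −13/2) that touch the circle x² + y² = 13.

Write the tangent as mx − y + (−13/2 − m·(0)) = 0 and set its distance from the centre to √13:
[m·(0) − (13/2)]² = 13(m² + 1)
4m² − 9 = 0, so m = −3/2 or m = 3/2.
With m = −3/2: 3x + 2y = −13. With m = 3/2: 3x − 2y = 13.

3x + 2y = −13 and 3x − 2y = 13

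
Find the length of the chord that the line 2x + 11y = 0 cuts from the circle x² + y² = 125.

10√5

Centre (0, 0), r² = 125. Perpendicular distance d from centre to line = |0| / √125 = 0/√125.
Half the chord is √(r² − d²) = √(125), so the full chord is 10√5.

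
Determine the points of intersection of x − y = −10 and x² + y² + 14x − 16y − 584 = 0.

(−23, −13) and (14, 24)

Substitute y = x + 10:
2x² + 18x − 644 = 0  ⟹  x² + 9x − 322 = 0
x = 14 or x = −23, giving (14, 24) and (−23, −13).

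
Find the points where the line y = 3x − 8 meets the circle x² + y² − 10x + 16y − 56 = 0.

Substitute y = 3x − 8:
10x² − 10x − 120 = 0  ⟹  x² − x − 12 = 0
x = 4 or x = −3, giving (4, 4) and (−3, −17).

(−3, −17) and (4, 4)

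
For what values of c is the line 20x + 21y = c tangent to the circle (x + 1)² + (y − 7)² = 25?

Tangency holds when the distance from the centre (−1, 7) to the line equals the radius 5:
|20·(−1) + 21·7 − c| / √841 = 5
|c − (127)| = 5·29, so c = 272 or c = −18.

c = −18 or c = 272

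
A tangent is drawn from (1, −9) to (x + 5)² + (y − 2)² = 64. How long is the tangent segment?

√93

The centre is (−5, 2) and r = 8. The square of the distance from P to the centre is 36 + 121 = 157.
The tangent meets the radius at right angles, so tangent² = |PO|² − r² = 157 − 64 = 93.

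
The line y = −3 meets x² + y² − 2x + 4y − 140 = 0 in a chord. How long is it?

Centre (1, −2), r² = 145. Perpendicular distance d from centre to line = |1| / √1 = 1.
Chord = 2√(r² − d²) = 2·√(144) = 24.

24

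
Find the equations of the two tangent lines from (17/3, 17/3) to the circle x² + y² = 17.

Write the tangent as mx − y + (17/3 − m·(17/3)) = 0 and set its distance from the centre to √17:
[m·(−17/3) − (−17/3)]² = 17(m² + 1)
4m² − 17m + 4 = 0, so m = 1/4 or m = 4.
Through (17/3, 17/3) these give x − 4y = −17 and 4x − y = 17.

x − 4y = −17 and 4x − y = 17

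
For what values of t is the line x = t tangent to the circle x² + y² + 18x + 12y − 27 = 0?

The line touches the circle iff its distance from (−9, −6) is 12:
|1·(−9) + 0·(−6) − t| / √1 = 12
|t − (−9)| = 12, so t = 3 or t = −21.

t = −21 or t = 3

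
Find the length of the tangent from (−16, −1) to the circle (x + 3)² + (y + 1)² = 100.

Centre (−3, −1), r² = 100. |PO|² = (−13)² + (0)² = 169.
The tangent meets the radius at right angles, so tangent² = |PO|² − r² = 169 − 100 = 69.

√69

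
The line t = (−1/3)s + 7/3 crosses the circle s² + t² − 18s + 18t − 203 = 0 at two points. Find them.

Express t = (7 − s)/3 and substitute into the circle:
10s² − 230s − 1400 = 0  ⟹  s² − 23s − 140 = 0
s = 28 or s = −5, giving (28, −7) and (−5, 4).

(−5, 4) and (28, −7)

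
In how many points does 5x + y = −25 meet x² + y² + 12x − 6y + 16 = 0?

d² = (5·(−6) + 1·3 − (−25))²/26 = 2/13; r² = 29.
Since d² < r², the line cuts the circle twice.

2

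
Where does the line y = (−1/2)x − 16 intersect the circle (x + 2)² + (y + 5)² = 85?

Express y = (−32 − x)/2 and substitute into the circle:
5x² + 60x + 160 = 0  ⟹  x² + 12x + 32 = 0
x = −4 or x = −8, giving (−4, −14) and (−8, −12).

(−8, −12) and (−4, −14)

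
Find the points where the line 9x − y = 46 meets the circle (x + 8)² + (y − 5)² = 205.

From the line, y = 9x − 46. Substituting:
82x² − 902x + 2460 = 0  ⟹  x² − 11x + 30 = 0
x = 6 or x = 5, giving (6, 8) and (5, −1).

(5, −1) and (6, 8)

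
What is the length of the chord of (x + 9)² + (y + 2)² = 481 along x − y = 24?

Centre (−9, −2), r² = 481. Perpendicular distance d from centre to line = |−31| / √2 = 31/√2.
Chord = 2√(r² − d²) = 2·√(1/2) = √2.

√2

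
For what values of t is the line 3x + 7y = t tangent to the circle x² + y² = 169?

t = ±13√58

For a tangent, require d(centre, line) = r = 13.
|3·0 + 7·0 − t| / √58 = 13
|t| = 13√58.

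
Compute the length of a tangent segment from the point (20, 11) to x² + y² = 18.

√503

Centre (0, 0), r² = 18. |PO|² = (20)² + (11)² = 521.
By the tangent–radius right angle, tangent length = √(|PO|² − r²) = √503.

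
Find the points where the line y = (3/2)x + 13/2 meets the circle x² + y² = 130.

Express y = (13 + 3x)/2 and substitute into the circle:
13x² + 78x − 351 = 0  ⟹  x² + 6x − 27 = 0
x = 3 or x = −9, giving (3, 11) and (−9, −7).

(−9, −7) and (3, 11)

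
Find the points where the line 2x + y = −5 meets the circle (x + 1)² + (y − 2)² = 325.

(−11, 17) and (5, −15)

Substitute y = −2x − 5:
5x² + 30x − 275 = 0  ⟹  x² + 6x − 55 = 0
x = 5 or x = −11, giving (5, −15) and (−11, 17).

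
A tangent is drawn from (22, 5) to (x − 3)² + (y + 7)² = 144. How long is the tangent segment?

With centre O = (3, −7), |OP|² = 505 and r² = 144.
Power of the point: PT² = |PO|² − r² = 361, so PT = 19.

19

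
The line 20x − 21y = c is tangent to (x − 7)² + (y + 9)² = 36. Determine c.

For a tangent, require d(centre, line) = r = 6.
|20·7 − 21·(−9) − c| / √841 = 6
|c − (329)| = 6·29, so c = 503 or c = 155.

c = 155 or c = 503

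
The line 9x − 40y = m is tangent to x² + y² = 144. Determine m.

For a tangent, require d(centre, line) = r = 12.
|9·0 − 40·0 − m| / √1681 = 12
|m| = 12·41, so m = 492 or m = −492.

m = −492 or m = 492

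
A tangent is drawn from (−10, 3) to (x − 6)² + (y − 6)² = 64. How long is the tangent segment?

√201

With centre O = (6, 6), |OP|² = 265 and r² = 64.
The tangent meets the radius at right angles, so tangent² = |PO|² − r² = 265 − 64 = 201.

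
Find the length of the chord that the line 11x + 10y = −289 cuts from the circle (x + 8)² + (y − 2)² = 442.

2√221

Centre (−8, 2), r² = 442. Perpendicular distance d from centre to line = |221| / √221 = 221/√221.
Chord = 2√(r² − d²) = 2·√(221) = 2√221.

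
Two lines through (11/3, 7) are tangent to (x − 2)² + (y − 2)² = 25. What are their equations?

A line y − (7) = m(x − (11/3)) is tangent when its distance from (2, 2) is 5:
[m·(−5/3) − (−5)]² = 25(m² + 1)
4m² + 3m = 0, so m = 0 or m = −3/4.
With m = 0: y = 7. With m = −3/4: 3x + 4y = 39.

y = 7 and 3x + 4y = 39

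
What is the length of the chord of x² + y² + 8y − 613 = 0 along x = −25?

The distance from (0, −4) to the line is 25, and r² = 629.
Chord = 2√(r² − d²) = 2·√(4) = 4.

4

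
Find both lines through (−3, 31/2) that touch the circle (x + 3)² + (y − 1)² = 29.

Write the tangent as mx − y + (31/2 − m·(−3)) = 0 and set its distance from the centre to √29:
[m·(0) − (−29/2)]² = 29(m² + 1)
4m² − 25 = 0, so m = 5/2 or m = −5/2.
With m = 5/2: 5x − 2y = −46. With m = −5/2: 5x + 2y = 16.

5x − 2y = −46 and 5x + 2y = 16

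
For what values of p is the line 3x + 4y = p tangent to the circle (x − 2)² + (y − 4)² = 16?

For a tangent, require d(centre, line) = r = 4.
|3·2 + 4·4 − p| / √25 = 4
|p − (22)| = 4·5, so p = 42 or p = 2.

p = 2 or p = 42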